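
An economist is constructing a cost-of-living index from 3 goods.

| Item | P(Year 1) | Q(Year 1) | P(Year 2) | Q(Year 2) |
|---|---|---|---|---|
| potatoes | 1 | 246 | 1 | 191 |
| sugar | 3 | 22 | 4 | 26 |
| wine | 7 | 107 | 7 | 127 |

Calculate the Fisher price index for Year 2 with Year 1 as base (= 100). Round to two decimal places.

Laspeyres component (base-period weights):
ΣP(Year 2)Q(Year 1) = 1×246 + 4×22 + 7×107 = 246 + 88 + 749 = 1083
ΣP(Year 1)Q(Year 1) = 1×246 + 3×22 + 7×107 = 246 + 66 + 749 = 1061
L = 1083 / 1061 × 100 = 102.0735
Paasche component (current-period weights):
ΣP(Year 2)Q(Year 2) = 1×191 + 4×26 + 7×127 = 191 + 104 + 889 = 1184
ΣP(Year 1)Q(Year 2) = 1×191 + 3×26 + 7×127 = 191 + 78 + 889 = 1158
P = 1184 / 1158 × 100 = 102.2453
Fisher = √(L × P) = √(102.0735 × 102.2453) = 102.1593

102.16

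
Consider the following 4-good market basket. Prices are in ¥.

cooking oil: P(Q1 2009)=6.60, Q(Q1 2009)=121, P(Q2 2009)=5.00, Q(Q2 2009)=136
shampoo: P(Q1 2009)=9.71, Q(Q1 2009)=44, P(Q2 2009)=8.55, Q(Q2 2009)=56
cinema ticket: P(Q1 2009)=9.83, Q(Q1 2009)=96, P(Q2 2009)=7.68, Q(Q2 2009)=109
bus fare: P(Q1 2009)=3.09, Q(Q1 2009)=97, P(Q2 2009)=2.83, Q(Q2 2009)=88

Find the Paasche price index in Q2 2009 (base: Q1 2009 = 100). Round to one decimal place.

80.6

Paasche price index uses current-period quantities as weights.
ΣP(Q2 2009)·Q(Q2 2009) = 5.00×136 + 8.55×56 + 7.68×109 + 2.83×88 = 680 + 478.8 + 837.12 + 249.04 = 2244.96
ΣP(Q1 2009)·Q(Q2 2009) = 6.60×136 + 9.71×56 + 9.83×109 + 3.09×88 = 897.6 + 543.76 + 1071.47 + 271.92 = 2784.75
Index = 2244.96 / 2784.75 × 100 = 80.6162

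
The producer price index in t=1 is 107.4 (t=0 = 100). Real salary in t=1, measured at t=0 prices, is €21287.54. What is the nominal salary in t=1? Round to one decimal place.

Nominal = Real × (Index/100) = 21287.54 × (107.4/100)
        = 21287.54 × 1.074 = 22862.8180

22862.8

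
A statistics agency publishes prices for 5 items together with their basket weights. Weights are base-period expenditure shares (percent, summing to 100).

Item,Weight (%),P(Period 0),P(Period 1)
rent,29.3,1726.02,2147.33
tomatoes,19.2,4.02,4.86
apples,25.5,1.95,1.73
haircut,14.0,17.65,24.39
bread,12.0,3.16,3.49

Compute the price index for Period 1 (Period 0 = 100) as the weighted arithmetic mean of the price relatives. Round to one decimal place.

rent: 29.3 × (2147.33/1726.02) = 29.3 × 1.244093 = 36.4519
tomatoes: 19.2 × (4.86/4.02) = 19.2 × 1.208955 = 23.2119
apples: 25.5 × (1.73/1.95) = 25.5 × 0.887179 = 22.6231
haircut: 14.0 × (24.39/17.65) = 14.0 × 1.381870 = 19.3462
bread: 12.0 × (3.49/3.16) = 12.0 × 1.104430 = 13.2532
Index = Σ wᵢ·(p₁ᵢ/p₀ᵢ) = 36.4519 + 23.2119 + 22.6231 + 19.3462 + 13.2532 = 114.8863

114.9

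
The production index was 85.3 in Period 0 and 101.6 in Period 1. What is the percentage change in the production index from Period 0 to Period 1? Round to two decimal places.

Change = (101.6 − 85.3) / 85.3 × 100
       = 16.3 / 85.3 × 100 = 19.1090%

19.11%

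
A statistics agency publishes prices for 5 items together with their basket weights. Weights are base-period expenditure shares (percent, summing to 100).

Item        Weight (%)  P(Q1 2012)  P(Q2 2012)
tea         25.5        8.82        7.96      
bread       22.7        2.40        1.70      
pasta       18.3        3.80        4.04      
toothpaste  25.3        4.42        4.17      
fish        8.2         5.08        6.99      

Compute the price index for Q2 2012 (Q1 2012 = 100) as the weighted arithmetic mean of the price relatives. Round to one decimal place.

tea: 25.5 × (7.96/8.82) = 25.5 × 0.902494 = 23.0136
bread: 22.7 × (1.70/2.40) = 22.7 × 0.708333 = 16.0792
pasta: 18.3 × (4.04/3.80) = 18.3 × 1.063158 = 19.4558
toothpaste: 25.3 × (4.17/4.42) = 25.3 × 0.943439 = 23.8690
fish: 8.2 × (6.99/5.08) = 8.2 × 1.375984 = 11.2831
Index = Σ wᵢ·(p₁ᵢ/p₀ᵢ) = 23.0136 + 16.0792 + 19.4558 + 23.8690 + 11.2831 = 93.7006

93.7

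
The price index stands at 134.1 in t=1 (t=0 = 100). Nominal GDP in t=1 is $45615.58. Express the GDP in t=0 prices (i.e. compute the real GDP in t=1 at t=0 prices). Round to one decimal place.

Real = Nominal ÷ (Index/100) = 45615.58 ÷ (134.1/100)
     = 45615.58 ÷ 1.341 = 34016.0925

34016.1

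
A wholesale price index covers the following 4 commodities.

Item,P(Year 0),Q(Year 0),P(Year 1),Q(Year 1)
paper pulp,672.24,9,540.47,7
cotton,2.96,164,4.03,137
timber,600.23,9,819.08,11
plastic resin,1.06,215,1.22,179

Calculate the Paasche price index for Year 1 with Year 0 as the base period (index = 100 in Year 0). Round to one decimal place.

113.9

Paasche price index uses current-period quantities as weights.
ΣP(Year 1)·Q(Year 1) = 540.47×7 + 4.03×137 + 819.08×11 + 1.22×179 = 3783.29 + 552.11 + 9009.88 + 218.38 = 13563.66
ΣP(Year 0)·Q(Year 1) = 672.24×7 + 2.96×137 + 600.23×11 + 1.06×179 = 4705.68 + 405.52 + 6602.53 + 189.74 = 11903.47
Index = 13563.66 / 11903.47 × 100 = 113.9471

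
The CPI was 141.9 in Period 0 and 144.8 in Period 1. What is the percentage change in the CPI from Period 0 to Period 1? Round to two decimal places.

2.04%

Change = (144.8 − 141.9) / 141.9 × 100
       = 2.9 / 141.9 × 100 = 2.0437%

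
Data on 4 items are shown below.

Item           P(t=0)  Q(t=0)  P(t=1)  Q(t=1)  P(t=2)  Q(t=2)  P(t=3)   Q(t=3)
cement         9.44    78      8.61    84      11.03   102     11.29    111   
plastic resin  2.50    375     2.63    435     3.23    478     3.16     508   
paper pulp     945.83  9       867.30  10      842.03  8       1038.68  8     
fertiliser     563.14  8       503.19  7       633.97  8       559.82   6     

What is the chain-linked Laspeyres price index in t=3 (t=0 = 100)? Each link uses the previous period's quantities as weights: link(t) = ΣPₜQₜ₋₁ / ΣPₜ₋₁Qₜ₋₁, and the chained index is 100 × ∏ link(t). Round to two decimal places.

Link t=0→t=1:
ΣP(t=1)Q(t=0) = 8.61×78 + 2.63×375 + 867.30×9 + 503.19×8 = 671.58 + 986.25 + 7805.7 + 4025.52 = 13489.05
ΣP(t=0)Q(t=0) = 9.44×78 + 2.50×375 + 945.83×9 + 563.14×8 = 736.32 + 937.5 + 8512.47 + 4505.12 = 14691.41
link = 13489.05/14691.41 = 0.918159
Link t=1→t=2:
ΣP(t=2)Q(t=1) = 11.03×84 + 3.23×435 + 842.03×10 + 633.97×7 = 926.52 + 1405.05 + 8420.3 + 4437.79 = 15189.66
ΣP(t=1)Q(t=1) = 8.61×84 + 2.63×435 + 867.30×10 + 503.19×7 = 723.24 + 1144.05 + 8673 + 3522.33 = 14062.62
link = 15189.66/14062.62 = 1.080144
Link t=2→t=3:
ΣP(t=3)Q(t=2) = 11.29×102 + 3.16×478 + 1038.68×8 + 559.82×8 = 1151.58 + 1510.48 + 8309.44 + 4478.56 = 15450.06
ΣP(t=2)Q(t=2) = 11.03×102 + 3.23×478 + 842.03×8 + 633.97×8 = 1125.06 + 1543.94 + 6736.24 + 5071.76 = 14477
link = 15450.06/14477 = 1.067214
Chained index = 100 × 0.918159 × 1.080144 × 1.067214 = 105.8404

105.84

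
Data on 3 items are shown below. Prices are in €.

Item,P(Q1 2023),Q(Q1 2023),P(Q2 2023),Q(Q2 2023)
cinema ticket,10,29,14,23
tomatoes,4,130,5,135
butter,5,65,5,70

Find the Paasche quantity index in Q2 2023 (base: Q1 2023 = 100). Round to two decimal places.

Paasche quantity index uses current-period prices as weights.
ΣP(Q2 2023)·Q(Q2 2023) = 14×23 + 5×135 + 5×70 = 322 + 675 + 350 = 1347
ΣP(Q2 2023)·Q(Q1 2023) = 14×29 + 5×130 + 5×65 = 406 + 650 + 325 = 1381
Index = 1347 / 1381 × 100 = 97.5380

97.54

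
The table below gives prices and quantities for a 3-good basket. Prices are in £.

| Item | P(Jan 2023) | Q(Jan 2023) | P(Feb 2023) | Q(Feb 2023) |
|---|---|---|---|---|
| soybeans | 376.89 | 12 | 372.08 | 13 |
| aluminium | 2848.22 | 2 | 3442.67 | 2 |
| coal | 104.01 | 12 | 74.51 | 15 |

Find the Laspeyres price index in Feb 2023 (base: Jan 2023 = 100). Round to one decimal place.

Laspeyres price index uses base-period quantities as weights.
ΣP(Feb 2023)·Q(Jan 2023) = 372.08×12 + 3442.67×2 + 74.51×12 = 4464.96 + 6885.34 + 894.12 = 12244.42
ΣP(Jan 2023)·Q(Jan 2023) = 376.89×12 + 2848.22×2 + 104.01×12 = 4522.68 + 5696.44 + 1248.12 = 11467.24
Index = 12244.42 / 11467.24 × 100 = 106.7774

106.8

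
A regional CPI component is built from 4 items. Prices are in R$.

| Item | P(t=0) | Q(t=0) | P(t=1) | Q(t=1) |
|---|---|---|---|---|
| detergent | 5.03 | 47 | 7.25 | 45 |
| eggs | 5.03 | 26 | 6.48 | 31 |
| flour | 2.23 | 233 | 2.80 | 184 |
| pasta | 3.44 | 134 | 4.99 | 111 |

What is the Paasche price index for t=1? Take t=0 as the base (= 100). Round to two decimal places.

Paasche price index uses current-period quantities as weights.
ΣP(t=1)·Q(t=1) = 7.25×45 + 6.48×31 + 2.80×184 + 4.99×111 = 326.25 + 200.88 + 515.2 + 553.89 = 1596.22
ΣP(t=0)·Q(t=1) = 5.03×45 + 5.03×31 + 2.23×184 + 3.44×111 = 226.35 + 155.93 + 410.32 + 381.84 = 1174.44
Index = 1596.22 / 1174.44 × 100 = 135.9133

135.91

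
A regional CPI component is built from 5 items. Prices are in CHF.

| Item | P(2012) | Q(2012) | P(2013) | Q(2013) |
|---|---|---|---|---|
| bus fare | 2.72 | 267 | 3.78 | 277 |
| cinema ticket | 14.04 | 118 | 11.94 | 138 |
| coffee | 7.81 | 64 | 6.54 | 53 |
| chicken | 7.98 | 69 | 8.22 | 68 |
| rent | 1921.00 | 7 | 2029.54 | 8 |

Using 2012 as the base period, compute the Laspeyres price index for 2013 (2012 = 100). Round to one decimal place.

104.3

Laspeyres price index uses base-period quantities as weights.
ΣP(2013)·Q(2012) = 3.78×267 + 11.94×118 + 6.54×64 + 8.22×69 + 2029.54×7 = 1009.26 + 1408.92 + 418.56 + 567.18 + 14206.78 = 17610.7
ΣP(2012)·Q(2012) = 2.72×267 + 14.04×118 + 7.81×64 + 7.98×69 + 1921.00×7 = 726.24 + 1656.72 + 499.84 + 550.62 + 13447 = 16880.42
Index = 17610.7 / 16880.42 × 100 = 104.3262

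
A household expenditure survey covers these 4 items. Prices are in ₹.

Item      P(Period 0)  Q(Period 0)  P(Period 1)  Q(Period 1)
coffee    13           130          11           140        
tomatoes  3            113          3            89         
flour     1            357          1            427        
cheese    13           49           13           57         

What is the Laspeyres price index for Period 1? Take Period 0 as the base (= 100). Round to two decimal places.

Laspeyres price index uses base-period quantities as weights.
ΣP(Period 1)·Q(Period 0) = 11×130 + 3×113 + 1×357 + 13×49 = 1430 + 339 + 357 + 637 = 2763
ΣP(Period 0)·Q(Period 0) = 13×130 + 3×113 + 1×357 + 13×49 = 1690 + 339 + 357 + 637 = 3023
Index = 2763 / 3023 × 100 = 91.3993

91.40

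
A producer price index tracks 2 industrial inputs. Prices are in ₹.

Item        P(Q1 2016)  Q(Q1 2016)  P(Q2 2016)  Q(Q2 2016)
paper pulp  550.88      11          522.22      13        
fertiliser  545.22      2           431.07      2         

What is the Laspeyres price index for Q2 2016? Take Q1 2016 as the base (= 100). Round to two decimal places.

Laspeyres price index uses base-period quantities as weights.
ΣP(Q2 2016)·Q(Q1 2016) = 522.22×11 + 431.07×2 = 5744.42 + 862.14 = 6606.56
ΣP(Q1 2016)·Q(Q1 2016) = 550.88×11 + 545.22×2 = 6059.68 + 1090.44 = 7150.12
Index = 6606.56 / 7150.12 × 100 = 92.3979

92.40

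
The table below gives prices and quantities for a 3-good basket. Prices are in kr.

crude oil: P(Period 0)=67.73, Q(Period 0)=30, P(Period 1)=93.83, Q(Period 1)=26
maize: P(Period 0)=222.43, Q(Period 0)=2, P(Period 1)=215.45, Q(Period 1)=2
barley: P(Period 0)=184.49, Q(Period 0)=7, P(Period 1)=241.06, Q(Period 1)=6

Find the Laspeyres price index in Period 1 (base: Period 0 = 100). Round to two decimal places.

130.92

Laspeyres price index uses base-period quantities as weights.
ΣP(Period 1)·Q(Period 0) = 93.83×30 + 215.45×2 + 241.06×7 = 2814.9 + 430.9 + 1687.42 = 4933.22
ΣP(Period 0)·Q(Period 0) = 67.73×30 + 222.43×2 + 184.49×7 = 2031.9 + 444.86 + 1291.43 = 3768.19
Index = 4933.22 / 3768.19 × 100 = 130.9175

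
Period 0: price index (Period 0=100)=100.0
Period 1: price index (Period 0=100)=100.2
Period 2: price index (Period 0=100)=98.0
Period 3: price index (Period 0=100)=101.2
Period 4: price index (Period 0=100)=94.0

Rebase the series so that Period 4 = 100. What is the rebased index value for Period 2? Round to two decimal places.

Rebased(Period 2) = 98.0 / 94.0 × 100 = 104.2553

104.26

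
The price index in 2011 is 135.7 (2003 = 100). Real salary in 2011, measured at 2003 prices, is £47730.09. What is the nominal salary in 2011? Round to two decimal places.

64769.73

Nominal = Real × (Index/100) = 47730.09 × (135.7/100)
        = 47730.09 × 1.357 = 64769.7321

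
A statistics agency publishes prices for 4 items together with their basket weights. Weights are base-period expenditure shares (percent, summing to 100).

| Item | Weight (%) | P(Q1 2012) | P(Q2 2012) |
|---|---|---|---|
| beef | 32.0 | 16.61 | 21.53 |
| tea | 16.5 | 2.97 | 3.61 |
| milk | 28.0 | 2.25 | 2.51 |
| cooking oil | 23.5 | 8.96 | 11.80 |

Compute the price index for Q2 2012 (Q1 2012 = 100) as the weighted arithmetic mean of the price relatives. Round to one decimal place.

beef: 32.0 × (21.53/16.61) = 32.0 × 1.296207 = 41.4786
tea: 16.5 × (3.61/2.97) = 16.5 × 1.215488 = 20.0556
milk: 28.0 × (2.51/2.25) = 28.0 × 1.115556 = 31.2356
cooking oil: 23.5 × (11.80/8.96) = 23.5 × 1.316964 = 30.9487
Index = Σ wᵢ·(p₁ᵢ/p₀ᵢ) = 41.4786 + 20.0556 + 31.2356 + 30.9487 = 123.7184

123.7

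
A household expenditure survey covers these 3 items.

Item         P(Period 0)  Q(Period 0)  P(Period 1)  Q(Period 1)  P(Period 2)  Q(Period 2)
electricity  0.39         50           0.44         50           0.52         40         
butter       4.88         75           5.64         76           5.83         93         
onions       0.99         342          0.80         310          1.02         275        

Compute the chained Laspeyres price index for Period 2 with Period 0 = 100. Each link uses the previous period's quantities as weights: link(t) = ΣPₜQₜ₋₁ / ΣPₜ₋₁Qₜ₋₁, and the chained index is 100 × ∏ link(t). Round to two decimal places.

Link Period 0→Period 1:
ΣP(Period 1)Q(Period 0) = 0.44×50 + 5.64×75 + 0.80×342 = 22 + 423 + 273.6 = 718.6
ΣP(Period 0)Q(Period 0) = 0.39×50 + 4.88×75 + 0.99×342 = 19.5 + 366 + 338.58 = 724.08
link = 718.6/724.08 = 0.992432
Link Period 1→Period 2:
ΣP(Period 2)Q(Period 1) = 0.52×50 + 5.83×76 + 1.02×310 = 26 + 443.08 + 316.2 = 785.28
ΣP(Period 1)Q(Period 1) = 0.44×50 + 5.64×76 + 0.80×310 = 22 + 428.64 + 248 = 698.64
link = 785.28/698.64 = 1.124012
Chained index = 100 × 0.992432 × 1.124012 = 111.5506

111.55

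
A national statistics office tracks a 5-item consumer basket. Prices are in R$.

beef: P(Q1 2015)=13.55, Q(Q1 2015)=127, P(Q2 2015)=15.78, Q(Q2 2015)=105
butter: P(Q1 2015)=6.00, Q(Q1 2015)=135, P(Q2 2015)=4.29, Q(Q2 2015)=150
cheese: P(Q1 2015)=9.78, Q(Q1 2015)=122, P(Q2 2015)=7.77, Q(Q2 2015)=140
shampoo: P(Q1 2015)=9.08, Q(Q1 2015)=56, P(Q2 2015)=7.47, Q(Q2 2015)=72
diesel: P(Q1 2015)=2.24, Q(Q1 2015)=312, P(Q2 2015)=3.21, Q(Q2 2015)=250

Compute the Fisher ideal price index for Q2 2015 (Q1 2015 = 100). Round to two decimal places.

Laspeyres component (base-period weights):
ΣP(Q2 2015)Q(Q1 2015) = 15.78×127 + 4.29×135 + 7.77×122 + 7.47×56 + 3.21×312 = 2004.06 + 579.15 + 947.94 + 418.32 + 1001.52 = 4950.99
ΣP(Q1 2015)Q(Q1 2015) = 13.55×127 + 6.00×135 + 9.78×122 + 9.08×56 + 2.24×312 = 1720.85 + 810 + 1193.16 + 508.48 + 698.88 = 4931.37
L = 4950.99 / 4931.37 × 100 = 100.3979
Paasche component (current-period weights):
ΣP(Q2 2015)Q(Q2 2015) = 15.78×105 + 4.29×150 + 7.77×140 + 7.47×72 + 3.21×250 = 1656.9 + 643.5 + 1087.8 + 537.84 + 802.5 = 4728.54
ΣP(Q1 2015)Q(Q2 2015) = 13.55×105 + 6.00×150 + 9.78×140 + 9.08×72 + 2.24×250 = 1422.75 + 900 + 1369.2 + 653.76 + 560 = 4905.71
P = 4728.54 / 4905.71 × 100 = 96.3885
Fisher = √(L × P) = √(100.3979 × 96.3885) = 98.3728

98.37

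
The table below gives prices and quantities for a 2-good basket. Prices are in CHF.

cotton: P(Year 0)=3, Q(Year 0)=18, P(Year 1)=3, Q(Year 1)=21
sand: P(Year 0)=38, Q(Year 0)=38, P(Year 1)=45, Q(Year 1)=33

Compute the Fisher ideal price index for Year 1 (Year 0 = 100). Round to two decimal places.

Laspeyres component (base-period weights):
ΣP(Year 1)Q(Year 0) = 3×18 + 45×38 = 54 + 1710 = 1764
ΣP(Year 0)Q(Year 0) = 3×18 + 38×38 = 54 + 1444 = 1498
L = 1764 / 1498 × 100 = 117.7570
Paasche component (current-period weights):
ΣP(Year 1)Q(Year 1) = 3×21 + 45×33 = 63 + 1485 = 1548
ΣP(Year 0)Q(Year 1) = 3×21 + 38×33 = 63 + 1254 = 1317
P = 1548 / 1317 × 100 = 117.5399
Fisher = √(L × P) = √(117.7570 × 117.5399) = 117.6484

117.65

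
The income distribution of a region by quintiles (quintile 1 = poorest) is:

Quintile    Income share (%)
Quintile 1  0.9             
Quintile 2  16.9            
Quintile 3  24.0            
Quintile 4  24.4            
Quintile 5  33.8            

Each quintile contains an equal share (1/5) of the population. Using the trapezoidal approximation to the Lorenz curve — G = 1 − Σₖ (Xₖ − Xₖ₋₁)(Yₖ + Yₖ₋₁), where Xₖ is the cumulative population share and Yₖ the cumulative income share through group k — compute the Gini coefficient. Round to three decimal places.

Cumulative income shares Yₖ: 0.0090, 0.1780, 0.4180, 0.6620, 1.0000
Σ (Xₖ−Xₖ₋₁)(Yₖ+Yₖ₋₁) = (1/5)(0.0090+0.0000) + (1/5)(0.1780+0.0090) + (1/5)(0.4180+0.1780) + (1/5)(0.6620+0.4180) + (1/5)(1.0000+0.6620)
  = 0.0018 + 0.0374 + 0.1192 + 0.2160 + 0.3324 = 0.7068
G = 1 − 0.7068 = 0.2932

0.293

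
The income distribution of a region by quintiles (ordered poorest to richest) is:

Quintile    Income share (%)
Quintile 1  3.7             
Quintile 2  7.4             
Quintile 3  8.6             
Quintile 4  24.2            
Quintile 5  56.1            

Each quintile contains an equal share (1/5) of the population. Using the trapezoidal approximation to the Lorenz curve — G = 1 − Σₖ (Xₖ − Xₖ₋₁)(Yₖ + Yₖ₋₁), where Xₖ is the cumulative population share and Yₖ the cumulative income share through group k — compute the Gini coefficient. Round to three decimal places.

0.486

Cumulative income shares Yₖ: 0.0370, 0.1110, 0.1970, 0.4390, 1.0000
Σ (Xₖ−Xₖ₋₁)(Yₖ+Yₖ₋₁) = (1/5)(0.0370+0.0000) + (1/5)(0.1110+0.0370) + (1/5)(0.1970+0.1110) + (1/5)(0.4390+0.1970) + (1/5)(1.0000+0.4390)
  = 0.0074 + 0.0296 + 0.0616 + 0.1272 + 0.2878 = 0.5136
G = 1 − 0.5136 = 0.4864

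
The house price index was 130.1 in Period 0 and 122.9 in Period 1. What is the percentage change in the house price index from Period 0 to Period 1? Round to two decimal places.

-5.53%

Change = (122.9 − 130.1) / 130.1 × 100
       = -7.2 / 130.1 × 100 = -5.5342%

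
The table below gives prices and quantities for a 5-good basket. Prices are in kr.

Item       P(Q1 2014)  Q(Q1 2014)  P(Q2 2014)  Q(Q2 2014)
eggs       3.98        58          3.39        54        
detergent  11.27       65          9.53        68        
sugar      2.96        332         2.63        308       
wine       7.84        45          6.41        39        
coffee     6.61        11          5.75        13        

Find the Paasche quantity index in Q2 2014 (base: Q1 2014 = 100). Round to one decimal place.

96.3

Paasche quantity index uses current-period prices as weights.
ΣP(Q2 2014)·Q(Q2 2014) = 3.39×54 + 9.53×68 + 2.63×308 + 6.41×39 + 5.75×13 = 183.06 + 648.04 + 810.04 + 249.99 + 74.75 = 1965.88
ΣP(Q2 2014)·Q(Q1 2014) = 3.39×58 + 9.53×65 + 2.63×332 + 6.41×45 + 5.75×11 = 196.62 + 619.45 + 873.16 + 288.45 + 63.25 = 2040.93
Index = 1965.88 / 2040.93 × 100 = 96.3228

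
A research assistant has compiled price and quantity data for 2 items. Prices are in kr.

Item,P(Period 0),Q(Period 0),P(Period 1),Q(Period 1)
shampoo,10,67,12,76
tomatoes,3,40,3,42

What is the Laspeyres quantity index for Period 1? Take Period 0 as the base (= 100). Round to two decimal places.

Laspeyres quantity index uses base-period prices as weights.
ΣP(Period 0)·Q(Period 1) = 10×76 + 3×42 = 760 + 126 = 886
ΣP(Period 0)·Q(Period 0) = 10×67 + 3×40 = 670 + 120 = 790
Index = 886 / 790 × 100 = 112.1519

112.15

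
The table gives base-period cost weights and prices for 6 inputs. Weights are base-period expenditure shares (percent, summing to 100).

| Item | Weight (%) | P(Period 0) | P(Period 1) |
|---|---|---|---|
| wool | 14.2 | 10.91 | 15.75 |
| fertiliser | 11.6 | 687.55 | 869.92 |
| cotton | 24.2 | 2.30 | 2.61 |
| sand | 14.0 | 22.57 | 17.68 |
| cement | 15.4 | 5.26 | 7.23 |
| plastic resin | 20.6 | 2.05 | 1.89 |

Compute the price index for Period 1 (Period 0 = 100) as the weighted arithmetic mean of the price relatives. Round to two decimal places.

113.76

wool: 14.2 × (15.75/10.91) = 14.2 × 1.443630 = 20.4995
fertiliser: 11.6 × (869.92/687.55) = 11.6 × 1.265246 = 14.6769
cotton: 24.2 × (2.61/2.30) = 24.2 × 1.134783 = 27.4617
sand: 14.0 × (17.68/22.57) = 14.0 × 0.783341 = 10.9668
cement: 15.4 × (7.23/5.26) = 15.4 × 1.374525 = 21.1677
plastic resin: 20.6 × (1.89/2.05) = 20.6 × 0.921951 = 18.9922
Index = Σ wᵢ·(p₁ᵢ/p₀ᵢ) = 20.4995 + 14.6769 + 27.4617 + 10.9668 + 21.1677 + 18.9922 = 113.7648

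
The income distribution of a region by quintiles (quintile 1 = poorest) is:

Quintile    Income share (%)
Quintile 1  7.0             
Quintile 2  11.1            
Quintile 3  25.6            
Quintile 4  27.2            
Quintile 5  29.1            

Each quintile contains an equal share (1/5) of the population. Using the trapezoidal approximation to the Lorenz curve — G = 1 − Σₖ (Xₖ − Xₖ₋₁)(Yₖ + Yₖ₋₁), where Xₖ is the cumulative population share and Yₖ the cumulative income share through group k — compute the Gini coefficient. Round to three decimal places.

Cumulative income shares Yₖ: 0.0700, 0.1810, 0.4370, 0.7090, 1.0000
Σ (Xₖ−Xₖ₋₁)(Yₖ+Yₖ₋₁) = (1/5)(0.0700+0.0000) + (1/5)(0.1810+0.0700) + (1/5)(0.4370+0.1810) + (1/5)(0.7090+0.4370) + (1/5)(1.0000+0.7090)
  = 0.0140 + 0.0502 + 0.1236 + 0.2292 + 0.3418 = 0.7588
G = 1 − 0.7588 = 0.2412

0.241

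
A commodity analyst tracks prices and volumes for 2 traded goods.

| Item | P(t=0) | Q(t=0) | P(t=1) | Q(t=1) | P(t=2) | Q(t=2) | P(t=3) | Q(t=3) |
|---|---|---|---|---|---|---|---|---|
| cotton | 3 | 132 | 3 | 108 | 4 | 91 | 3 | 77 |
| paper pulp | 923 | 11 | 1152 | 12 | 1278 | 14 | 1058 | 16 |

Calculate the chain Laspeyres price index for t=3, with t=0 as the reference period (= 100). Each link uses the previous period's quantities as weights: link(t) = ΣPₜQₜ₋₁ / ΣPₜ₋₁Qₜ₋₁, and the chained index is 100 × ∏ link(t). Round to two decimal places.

Link t=0→t=1:
ΣP(t=1)Q(t=0) = 3×132 + 1152×11 = 396 + 12672 = 13068
ΣP(t=0)Q(t=0) = 3×132 + 923×11 = 396 + 10153 = 10549
link = 13068/10549 = 1.238790
Link t=1→t=2:
ΣP(t=2)Q(t=1) = 4×108 + 1278×12 = 432 + 15336 = 15768
ΣP(t=1)Q(t=1) = 3×108 + 1152×12 = 324 + 13824 = 14148
link = 15768/14148 = 1.114504
Link t=2→t=3:
ΣP(t=3)Q(t=2) = 3×91 + 1058×14 = 273 + 14812 = 15085
ΣP(t=2)Q(t=2) = 4×91 + 1278×14 = 364 + 17892 = 18256
link = 15085/18256 = 0.826304
Chained index = 100 × 1.238790 × 1.114504 × 0.826304 = 114.0825

114.08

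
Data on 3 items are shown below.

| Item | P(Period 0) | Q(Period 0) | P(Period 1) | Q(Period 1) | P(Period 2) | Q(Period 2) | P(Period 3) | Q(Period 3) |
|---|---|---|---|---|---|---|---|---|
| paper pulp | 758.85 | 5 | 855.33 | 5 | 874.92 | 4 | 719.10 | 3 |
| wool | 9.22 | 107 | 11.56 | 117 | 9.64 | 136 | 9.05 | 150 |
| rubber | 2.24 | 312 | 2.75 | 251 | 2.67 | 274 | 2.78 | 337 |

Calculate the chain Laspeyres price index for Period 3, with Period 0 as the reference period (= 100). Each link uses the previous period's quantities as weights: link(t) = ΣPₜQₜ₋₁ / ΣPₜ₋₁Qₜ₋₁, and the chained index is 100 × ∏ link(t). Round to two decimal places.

99.78

Link Period 0→Period 1:
ΣP(Period 1)Q(Period 0) = 855.33×5 + 11.56×107 + 2.75×312 = 4276.65 + 1236.92 + 858 = 6371.57
ΣP(Period 0)Q(Period 0) = 758.85×5 + 9.22×107 + 2.24×312 = 3794.25 + 986.54 + 698.88 = 5479.67
link = 6371.57/5479.67 = 1.162765
Link Period 1→Period 2:
ΣP(Period 2)Q(Period 1) = 874.92×5 + 9.64×117 + 2.67×251 = 4374.6 + 1127.88 + 670.17 = 6172.65
ΣP(Period 1)Q(Period 1) = 855.33×5 + 11.56×117 + 2.75×251 = 4276.65 + 1352.52 + 690.25 = 6319.42
link = 6172.65/6319.42 = 0.976775
Link Period 2→Period 3:
ΣP(Period 3)Q(Period 2) = 719.10×4 + 9.05×136 + 2.78×274 = 2876.4 + 1230.8 + 761.72 = 4868.92
ΣP(Period 2)Q(Period 2) = 874.92×4 + 9.64×136 + 2.67×274 = 3499.68 + 1311.04 + 731.58 = 5542.3
link = 4868.92/5542.3 = 0.878502
Chained index = 100 × 1.162765 × 0.976775 × 0.878502 = 99.7767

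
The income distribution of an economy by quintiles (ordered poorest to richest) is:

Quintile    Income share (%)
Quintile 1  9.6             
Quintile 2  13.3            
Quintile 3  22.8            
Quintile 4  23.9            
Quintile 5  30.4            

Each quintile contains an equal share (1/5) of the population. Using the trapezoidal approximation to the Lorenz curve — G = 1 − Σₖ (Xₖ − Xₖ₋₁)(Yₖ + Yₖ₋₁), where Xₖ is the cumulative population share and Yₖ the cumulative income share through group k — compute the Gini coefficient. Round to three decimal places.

Cumulative income shares Yₖ: 0.0960, 0.2290, 0.4570, 0.6960, 1.0000
Σ (Xₖ−Xₖ₋₁)(Yₖ+Yₖ₋₁) = (1/5)(0.0960+0.0000) + (1/5)(0.2290+0.0960) + (1/5)(0.4570+0.2290) + (1/5)(0.6960+0.4570) + (1/5)(1.0000+0.6960)
  = 0.0192 + 0.0650 + 0.1372 + 0.2306 + 0.3392 = 0.7912
G = 1 − 0.7912 = 0.2088

0.209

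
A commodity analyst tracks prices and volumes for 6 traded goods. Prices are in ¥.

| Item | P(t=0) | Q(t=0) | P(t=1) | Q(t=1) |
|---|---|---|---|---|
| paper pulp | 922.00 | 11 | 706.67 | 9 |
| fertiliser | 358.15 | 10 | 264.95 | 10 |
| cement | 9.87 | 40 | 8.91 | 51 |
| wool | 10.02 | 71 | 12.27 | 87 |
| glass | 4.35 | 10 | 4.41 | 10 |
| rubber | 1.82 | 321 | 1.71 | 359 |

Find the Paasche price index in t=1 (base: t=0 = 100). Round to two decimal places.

80.20

Paasche price index uses current-period quantities as weights.
ΣP(t=1)·Q(t=1) = 706.67×9 + 264.95×10 + 8.91×51 + 12.27×87 + 4.41×10 + 1.71×359 = 6360.03 + 2649.5 + 454.41 + 1067.49 + 44.1 + 613.89 = 11189.42
ΣP(t=0)·Q(t=1) = 922.00×9 + 358.15×10 + 9.87×51 + 10.02×87 + 4.35×10 + 1.82×359 = 8298 + 3581.5 + 503.37 + 871.74 + 43.5 + 653.38 = 13951.49
Index = 11189.42 / 13951.49 × 100 = 80.2023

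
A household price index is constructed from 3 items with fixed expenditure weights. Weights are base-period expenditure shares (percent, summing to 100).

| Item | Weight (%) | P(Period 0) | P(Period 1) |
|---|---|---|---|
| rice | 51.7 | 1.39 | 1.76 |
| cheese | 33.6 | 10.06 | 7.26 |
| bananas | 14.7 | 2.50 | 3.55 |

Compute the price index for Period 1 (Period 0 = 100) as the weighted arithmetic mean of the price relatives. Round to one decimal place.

110.6

rice: 51.7 × (1.76/1.39) = 51.7 × 1.266187 = 65.4619
cheese: 33.6 × (7.26/10.06) = 33.6 × 0.721670 = 24.2481
bananas: 14.7 × (3.55/2.50) = 14.7 × 1.420000 = 20.8740
Index = Σ wᵢ·(p₁ᵢ/p₀ᵢ) = 65.4619 + 24.2481 + 20.8740 = 110.5840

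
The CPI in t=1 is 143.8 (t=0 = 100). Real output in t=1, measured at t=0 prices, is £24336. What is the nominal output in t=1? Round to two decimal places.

34995.17

Nominal = Real × (Index/100) = 24336 × (143.8/100)
        = 24336 × 1.438 = 34995.1680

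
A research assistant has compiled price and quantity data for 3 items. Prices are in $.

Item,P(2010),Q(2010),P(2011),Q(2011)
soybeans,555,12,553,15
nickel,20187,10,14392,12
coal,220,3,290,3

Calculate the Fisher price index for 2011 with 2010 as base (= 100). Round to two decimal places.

72.39

Laspeyres component (base-period weights):
ΣP(2011)Q(2010) = 553×12 + 14392×10 + 290×3 = 6636 + 143920 + 870 = 151426
ΣP(2010)Q(2010) = 555×12 + 20187×10 + 220×3 = 6660 + 201870 + 660 = 209190
L = 151426 / 209190 × 100 = 72.3868
Paasche component (current-period weights):
ΣP(2011)Q(2011) = 553×15 + 14392×12 + 290×3 = 8295 + 172704 + 870 = 181869
ΣP(2010)Q(2011) = 555×15 + 20187×12 + 220×3 = 8325 + 242244 + 660 = 251229
P = 181869 / 251229 × 100 = 72.3917
Fisher = √(L × P) = √(72.3868 × 72.3917) = 72.3893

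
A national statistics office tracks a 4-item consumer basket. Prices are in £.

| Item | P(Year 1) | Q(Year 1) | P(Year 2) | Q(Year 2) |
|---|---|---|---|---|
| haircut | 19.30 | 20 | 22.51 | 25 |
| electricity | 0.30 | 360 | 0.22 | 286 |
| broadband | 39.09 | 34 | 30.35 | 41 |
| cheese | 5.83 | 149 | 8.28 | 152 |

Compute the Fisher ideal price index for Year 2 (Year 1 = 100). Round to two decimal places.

Laspeyres component (base-period weights):
ΣP(Year 2)Q(Year 1) = 22.51×20 + 0.22×360 + 30.35×34 + 8.28×149 = 450.2 + 79.2 + 1031.9 + 1233.72 = 2795.02
ΣP(Year 1)Q(Year 1) = 19.30×20 + 0.30×360 + 39.09×34 + 5.83×149 = 386 + 108 + 1329.06 + 868.67 = 2691.73
L = 2795.02 / 2691.73 × 100 = 103.8373
Paasche component (current-period weights):
ΣP(Year 2)Q(Year 2) = 22.51×25 + 0.22×286 + 30.35×41 + 8.28×152 = 562.75 + 62.92 + 1244.35 + 1258.56 = 3128.58
ΣP(Year 1)Q(Year 2) = 19.30×25 + 0.30×286 + 39.09×41 + 5.83×152 = 482.5 + 85.8 + 1602.69 + 886.16 = 3057.15
P = 3128.58 / 3057.15 × 100 = 102.3365
Fisher = √(L × P) = √(103.8373 × 102.3365) = 103.0842

103.08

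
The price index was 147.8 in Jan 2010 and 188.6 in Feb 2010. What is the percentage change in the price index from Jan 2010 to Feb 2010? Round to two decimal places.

Change = (188.6 − 147.8) / 147.8 × 100
       = 40.8 / 147.8 × 100 = 27.6049%

27.60%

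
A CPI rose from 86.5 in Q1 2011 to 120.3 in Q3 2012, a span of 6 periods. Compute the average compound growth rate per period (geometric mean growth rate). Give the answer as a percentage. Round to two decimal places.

5.65%

Growth factor = (120.3/86.5)^(1/6) = (1.390751)^(1/6) = 1.056513
Growth rate = 1.056513 − 1 = 0.056513 = 5.6513%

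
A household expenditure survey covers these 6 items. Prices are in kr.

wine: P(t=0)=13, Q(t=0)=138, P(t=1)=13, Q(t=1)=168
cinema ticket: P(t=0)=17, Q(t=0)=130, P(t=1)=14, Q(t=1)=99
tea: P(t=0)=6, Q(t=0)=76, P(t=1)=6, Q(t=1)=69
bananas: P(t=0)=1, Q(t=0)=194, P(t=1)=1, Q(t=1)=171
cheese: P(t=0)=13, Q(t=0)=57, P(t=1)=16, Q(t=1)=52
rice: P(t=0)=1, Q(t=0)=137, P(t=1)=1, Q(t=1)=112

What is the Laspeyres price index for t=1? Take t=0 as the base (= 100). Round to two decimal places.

Laspeyres price index uses base-period quantities as weights.
ΣP(t=1)·Q(t=0) = 13×138 + 14×130 + 6×76 + 1×194 + 16×57 + 1×137 = 1794 + 1820 + 456 + 194 + 912 + 137 = 5313
ΣP(t=0)·Q(t=0) = 13×138 + 17×130 + 6×76 + 1×194 + 13×57 + 1×137 = 1794 + 2210 + 456 + 194 + 741 + 137 = 5532
Index = 5313 / 5532 × 100 = 96.0412

96.04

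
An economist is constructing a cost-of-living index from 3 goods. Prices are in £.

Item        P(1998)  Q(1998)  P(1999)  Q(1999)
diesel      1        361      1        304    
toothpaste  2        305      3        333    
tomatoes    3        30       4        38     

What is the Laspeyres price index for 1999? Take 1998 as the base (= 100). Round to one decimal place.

131.6

Laspeyres price index uses base-period quantities as weights.
ΣP(1999)·Q(1998) = 1×361 + 3×305 + 4×30 = 361 + 915 + 120 = 1396
ΣP(1998)·Q(1998) = 1×361 + 2×305 + 3×30 = 361 + 610 + 90 = 1061
Index = 1396 / 1061 × 100 = 131.5740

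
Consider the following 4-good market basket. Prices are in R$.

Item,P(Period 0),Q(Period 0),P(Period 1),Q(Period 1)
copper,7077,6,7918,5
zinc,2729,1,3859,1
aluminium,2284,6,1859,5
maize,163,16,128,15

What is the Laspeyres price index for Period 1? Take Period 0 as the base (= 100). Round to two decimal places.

Laspeyres price index uses base-period quantities as weights.
ΣP(Period 1)·Q(Period 0) = 7918×6 + 3859×1 + 1859×6 + 128×16 = 47508 + 3859 + 11154 + 2048 = 64569
ΣP(Period 0)·Q(Period 0) = 7077×6 + 2729×1 + 2284×6 + 163×16 = 42462 + 2729 + 13704 + 2608 = 61503
Index = 64569 / 61503 × 100 = 104.9851

104.99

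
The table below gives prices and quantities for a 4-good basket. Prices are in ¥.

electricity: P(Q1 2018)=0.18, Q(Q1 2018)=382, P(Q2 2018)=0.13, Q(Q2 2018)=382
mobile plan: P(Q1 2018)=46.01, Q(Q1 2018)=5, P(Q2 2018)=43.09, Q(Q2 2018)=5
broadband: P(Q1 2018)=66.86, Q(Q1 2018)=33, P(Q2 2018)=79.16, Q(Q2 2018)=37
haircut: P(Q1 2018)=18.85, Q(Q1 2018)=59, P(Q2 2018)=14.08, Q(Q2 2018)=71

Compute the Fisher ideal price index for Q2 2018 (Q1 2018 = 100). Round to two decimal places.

102.26

Laspeyres component (base-period weights):
ΣP(Q2 2018)Q(Q1 2018) = 0.13×382 + 43.09×5 + 79.16×33 + 14.08×59 = 49.66 + 215.45 + 2612.28 + 830.72 = 3708.11
ΣP(Q1 2018)Q(Q1 2018) = 0.18×382 + 46.01×5 + 66.86×33 + 18.85×59 = 68.76 + 230.05 + 2206.38 + 1112.15 = 3617.34
L = 3708.11 / 3617.34 × 100 = 102.5093
Paasche component (current-period weights):
ΣP(Q2 2018)Q(Q2 2018) = 0.13×382 + 43.09×5 + 79.16×37 + 14.08×71 = 49.66 + 215.45 + 2928.92 + 999.68 = 4193.71
ΣP(Q1 2018)Q(Q2 2018) = 0.18×382 + 46.01×5 + 66.86×37 + 18.85×71 = 68.76 + 230.05 + 2473.82 + 1338.35 = 4110.98
P = 4193.71 / 4110.98 × 100 = 102.0124
Fisher = √(L × P) = √(102.5093 × 102.0124) = 102.2606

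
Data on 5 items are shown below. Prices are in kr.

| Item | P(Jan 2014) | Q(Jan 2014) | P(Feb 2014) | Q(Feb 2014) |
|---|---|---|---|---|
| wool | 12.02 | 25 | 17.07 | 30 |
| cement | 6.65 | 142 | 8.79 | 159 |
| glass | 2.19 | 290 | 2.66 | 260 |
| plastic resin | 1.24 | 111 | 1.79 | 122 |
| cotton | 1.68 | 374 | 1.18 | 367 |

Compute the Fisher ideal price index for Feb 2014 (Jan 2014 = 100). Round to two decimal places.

Laspeyres component (base-period weights):
ΣP(Feb 2014)Q(Jan 2014) = 17.07×25 + 8.79×142 + 2.66×290 + 1.79×111 + 1.18×374 = 426.75 + 1248.18 + 771.4 + 198.69 + 441.32 = 3086.34
ΣP(Jan 2014)Q(Jan 2014) = 12.02×25 + 6.65×142 + 2.19×290 + 1.24×111 + 1.68×374 = 300.5 + 944.3 + 635.1 + 137.64 + 628.32 = 2645.86
L = 3086.34 / 2645.86 × 100 = 116.6479
Paasche component (current-period weights):
ΣP(Feb 2014)Q(Feb 2014) = 17.07×30 + 8.79×159 + 2.66×260 + 1.79×122 + 1.18×367 = 512.1 + 1397.61 + 691.6 + 218.38 + 433.06 = 3252.75
ΣP(Jan 2014)Q(Feb 2014) = 12.02×30 + 6.65×159 + 2.19×260 + 1.24×122 + 1.68×367 = 360.6 + 1057.35 + 569.4 + 151.28 + 616.56 = 2755.19
P = 3252.75 / 2755.19 × 100 = 118.0590
Fisher = √(L × P) = √(116.6479 × 118.0590) = 117.3513

117.35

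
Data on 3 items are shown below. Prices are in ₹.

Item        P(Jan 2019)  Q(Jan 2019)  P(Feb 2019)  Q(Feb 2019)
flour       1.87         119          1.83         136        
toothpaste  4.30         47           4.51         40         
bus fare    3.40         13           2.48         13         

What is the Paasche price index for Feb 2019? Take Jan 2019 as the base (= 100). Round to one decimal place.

98.1

Paasche price index uses current-period quantities as weights.
ΣP(Feb 2019)·Q(Feb 2019) = 1.83×136 + 4.51×40 + 2.48×13 = 248.88 + 180.4 + 32.24 = 461.52
ΣP(Jan 2019)·Q(Feb 2019) = 1.87×136 + 4.30×40 + 3.40×13 = 254.32 + 172 + 44.2 = 470.52
Index = 461.52 / 470.52 × 100 = 98.0872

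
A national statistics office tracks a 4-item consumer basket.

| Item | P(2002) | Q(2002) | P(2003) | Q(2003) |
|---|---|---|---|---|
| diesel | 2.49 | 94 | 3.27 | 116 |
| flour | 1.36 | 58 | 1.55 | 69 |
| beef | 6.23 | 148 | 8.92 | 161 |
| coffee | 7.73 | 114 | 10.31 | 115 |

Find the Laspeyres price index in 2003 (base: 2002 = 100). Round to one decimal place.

136.7

Laspeyres price index uses base-period quantities as weights.
ΣP(2003)·Q(2002) = 3.27×94 + 1.55×58 + 8.92×148 + 10.31×114 = 307.38 + 89.9 + 1320.16 + 1175.34 = 2892.78
ΣP(2002)·Q(2002) = 2.49×94 + 1.36×58 + 6.23×148 + 7.73×114 = 234.06 + 78.88 + 922.04 + 881.22 = 2116.2
Index = 2892.78 / 2116.2 × 100 = 136.6969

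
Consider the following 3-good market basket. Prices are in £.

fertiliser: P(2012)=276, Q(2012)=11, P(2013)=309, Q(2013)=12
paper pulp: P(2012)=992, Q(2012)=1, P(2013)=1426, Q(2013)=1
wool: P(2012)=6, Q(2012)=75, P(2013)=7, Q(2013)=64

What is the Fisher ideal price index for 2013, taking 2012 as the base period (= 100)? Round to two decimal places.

119.27

Laspeyres component (base-period weights):
ΣP(2013)Q(2012) = 309×11 + 1426×1 + 7×75 = 3399 + 1426 + 525 = 5350
ΣP(2012)Q(2012) = 276×11 + 992×1 + 6×75 = 3036 + 992 + 450 = 4478
L = 5350 / 4478 × 100 = 119.4730
Paasche component (current-period weights):
ΣP(2013)Q(2013) = 309×12 + 1426×1 + 7×64 = 3708 + 1426 + 448 = 5582
ΣP(2012)Q(2013) = 276×12 + 992×1 + 6×64 = 3312 + 992 + 384 = 4688
P = 5582 / 4688 × 100 = 119.0700
Fisher = √(L × P) = √(119.4730 × 119.0700) = 119.2713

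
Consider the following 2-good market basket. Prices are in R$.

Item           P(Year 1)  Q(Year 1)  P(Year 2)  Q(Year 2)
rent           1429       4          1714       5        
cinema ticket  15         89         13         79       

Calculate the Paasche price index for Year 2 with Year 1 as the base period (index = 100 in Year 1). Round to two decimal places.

Paasche price index uses current-period quantities as weights.
ΣP(Year 2)·Q(Year 2) = 1714×5 + 13×79 = 8570 + 1027 = 9597
ΣP(Year 1)·Q(Year 2) = 1429×5 + 15×79 = 7145 + 1185 = 8330
Index = 9597 / 8330 × 100 = 115.2101

115.21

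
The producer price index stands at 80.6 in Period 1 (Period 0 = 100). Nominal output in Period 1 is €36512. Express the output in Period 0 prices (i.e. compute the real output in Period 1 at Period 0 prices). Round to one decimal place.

Real = Nominal ÷ (Index/100) = 36512 ÷ (80.6/100)
     = 36512 ÷ 0.806 = 45300.2481

45300.2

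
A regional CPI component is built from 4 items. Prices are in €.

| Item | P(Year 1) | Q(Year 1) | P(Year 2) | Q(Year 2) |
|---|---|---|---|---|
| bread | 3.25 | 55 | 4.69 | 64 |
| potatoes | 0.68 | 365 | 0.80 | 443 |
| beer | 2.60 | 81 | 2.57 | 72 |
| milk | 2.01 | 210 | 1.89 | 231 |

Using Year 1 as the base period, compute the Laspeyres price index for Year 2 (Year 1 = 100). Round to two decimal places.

109.00

Laspeyres price index uses base-period quantities as weights.
ΣP(Year 2)·Q(Year 1) = 4.69×55 + 0.80×365 + 2.57×81 + 1.89×210 = 257.95 + 292 + 208.17 + 396.9 = 1155.02
ΣP(Year 1)·Q(Year 1) = 3.25×55 + 0.68×365 + 2.60×81 + 2.01×210 = 178.75 + 248.2 + 210.6 + 422.1 = 1059.65
Index = 1155.02 / 1059.65 × 100 = 109.0001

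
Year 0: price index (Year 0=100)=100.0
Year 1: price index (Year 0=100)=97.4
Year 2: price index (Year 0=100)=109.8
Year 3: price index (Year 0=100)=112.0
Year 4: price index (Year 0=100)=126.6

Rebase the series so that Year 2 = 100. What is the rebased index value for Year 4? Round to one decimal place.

115.3

Rebased(Year 4) = 126.6 / 109.8 × 100 = 115.3005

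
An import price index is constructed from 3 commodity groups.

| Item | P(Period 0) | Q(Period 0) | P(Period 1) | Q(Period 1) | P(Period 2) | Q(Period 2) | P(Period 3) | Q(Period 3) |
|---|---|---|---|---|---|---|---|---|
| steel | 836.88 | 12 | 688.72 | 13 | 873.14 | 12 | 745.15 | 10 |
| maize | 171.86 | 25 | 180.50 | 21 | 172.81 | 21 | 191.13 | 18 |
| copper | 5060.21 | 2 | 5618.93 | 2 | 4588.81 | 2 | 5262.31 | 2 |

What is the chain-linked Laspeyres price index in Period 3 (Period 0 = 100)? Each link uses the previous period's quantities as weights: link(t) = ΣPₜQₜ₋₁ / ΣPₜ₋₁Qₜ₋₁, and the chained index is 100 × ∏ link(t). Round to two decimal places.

Link Period 0→Period 1:
ΣP(Period 1)Q(Period 0) = 688.72×12 + 180.50×25 + 5618.93×2 = 8264.64 + 4512.5 + 11237.86 = 24015
ΣP(Period 0)Q(Period 0) = 836.88×12 + 171.86×25 + 5060.21×2 = 10042.56 + 4296.5 + 10120.42 = 24459.48
link = 24015/24459.48 = 0.981828
Link Period 1→Period 2:
ΣP(Period 2)Q(Period 1) = 873.14×13 + 172.81×21 + 4588.81×2 = 11350.82 + 3629.01 + 9177.62 = 24157.45
ΣP(Period 1)Q(Period 1) = 688.72×13 + 180.50×21 + 5618.93×2 = 8953.36 + 3790.5 + 11237.86 = 23981.72
link = 24157.45/23981.72 = 1.007328
Link Period 2→Period 3:
ΣP(Period 3)Q(Period 2) = 745.15×12 + 191.13×21 + 5262.31×2 = 8941.8 + 4013.73 + 10524.62 = 23480.15
ΣP(Period 2)Q(Period 2) = 873.14×12 + 172.81×21 + 4588.81×2 = 10477.68 + 3629.01 + 9177.62 = 23284.31
link = 23480.15/23284.31 = 1.008411
Chained index = 100 × 0.981828 × 1.007328 × 1.008411 = 99.7341

99.73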